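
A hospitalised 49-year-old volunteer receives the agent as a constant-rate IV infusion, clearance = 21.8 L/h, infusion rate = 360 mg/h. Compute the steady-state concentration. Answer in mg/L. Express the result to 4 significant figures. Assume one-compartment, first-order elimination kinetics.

At steady state Css = R₀ / CL = 360 / 21.80 = 16.51 mg/L

16.51 mg/L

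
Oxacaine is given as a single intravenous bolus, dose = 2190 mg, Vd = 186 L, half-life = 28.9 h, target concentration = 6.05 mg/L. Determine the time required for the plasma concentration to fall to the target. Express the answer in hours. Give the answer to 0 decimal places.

C₀ = Dose / Vd = 2190 / 186 = 11.77 mg/L
k = ln2 / t½ = 0.693147 / 28.9 = 0.02398 h⁻¹
t = ln(C₀ / C) / k = ln(11.77 / 6.05) / 0.02398
  = ln(1.945) / 0.02398 = 0.6653 / 0.02398 = 27.74 h

28 h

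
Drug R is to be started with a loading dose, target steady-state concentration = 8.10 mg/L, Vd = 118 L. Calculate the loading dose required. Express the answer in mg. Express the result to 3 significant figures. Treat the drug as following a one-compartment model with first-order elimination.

LD = Css × Vd = 8.10 × 118 = 955.8 mg

956 mg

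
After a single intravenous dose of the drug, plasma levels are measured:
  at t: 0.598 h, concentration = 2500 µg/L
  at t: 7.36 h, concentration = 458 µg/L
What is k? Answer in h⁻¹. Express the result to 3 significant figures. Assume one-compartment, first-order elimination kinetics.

0.251 h⁻¹

k = ln(C₁/C₂) / (t₂ − t₁) = ln(2500/458) / (7.36 − 0.598)
  = 1.697 / 6.762 = 0.2510 h⁻¹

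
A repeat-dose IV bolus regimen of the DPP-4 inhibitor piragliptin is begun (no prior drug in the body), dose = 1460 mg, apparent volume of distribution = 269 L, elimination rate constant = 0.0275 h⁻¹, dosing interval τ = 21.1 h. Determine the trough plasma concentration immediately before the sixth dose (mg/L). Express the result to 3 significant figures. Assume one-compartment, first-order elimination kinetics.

6.52 mg/L

C₀ per dose = Dose / Vd = 1460 / 269 = 5.428 mg/L
Fraction remaining after one interval: r = e^(−kτ) = e^(−0.02750 × 21.1) = 0.5598
Before dose 6, 5 doses have been given (aged 1τ, 2τ, 3τ, 4τ, 5τ).
C_trough = C₀ × (r + r² + … + r^5) = C₀ × r(1−r^5)/(1−r)
        = 5.428 × 0.5598 × (1 − 0.05497) / (1 − 0.5598) = 6.523 mg/L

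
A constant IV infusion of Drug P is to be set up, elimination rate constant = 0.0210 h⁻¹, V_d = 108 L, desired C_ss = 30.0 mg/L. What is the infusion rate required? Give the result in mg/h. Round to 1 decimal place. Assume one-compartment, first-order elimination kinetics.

68.0 mg/h

CL = k × Vd = 0.02100 × 108 = 2.268 L/h
At steady state, infusion rate R₀ = Css × CL = 30.0 × 2.268 = 68.04 mg/h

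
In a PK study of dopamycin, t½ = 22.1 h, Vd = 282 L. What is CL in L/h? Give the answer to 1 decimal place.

k = ln2 / t½ = 0.693147 / 22.1 = 0.03136 h⁻¹
CL = k × Vd = 0.03136 × 282 = 8.844 L/h

8.8 L/h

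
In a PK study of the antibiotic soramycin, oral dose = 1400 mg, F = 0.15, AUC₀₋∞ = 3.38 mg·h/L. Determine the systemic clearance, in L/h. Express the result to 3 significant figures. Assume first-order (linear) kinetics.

CL = F·Dose / AUC = 0.15 × 1400 / 3.38 = 62.13 L/h

62.1 L/h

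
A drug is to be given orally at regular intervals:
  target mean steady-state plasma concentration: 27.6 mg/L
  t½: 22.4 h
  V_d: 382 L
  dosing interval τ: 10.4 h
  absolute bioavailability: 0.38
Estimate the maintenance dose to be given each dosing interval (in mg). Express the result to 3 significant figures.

k = ln2 / t½ = 0.693147 / 22.4 = 0.03094 h⁻¹
CL = k × Vd = 0.03094 × 382 = 11.82 L/h
At steady state, F × (Dose/τ) = Css × CL.
Dose = Css × CL × τ / F = 27.6 × 11.82 × 10.4 / 0.38 = 8928 mg

8930 mg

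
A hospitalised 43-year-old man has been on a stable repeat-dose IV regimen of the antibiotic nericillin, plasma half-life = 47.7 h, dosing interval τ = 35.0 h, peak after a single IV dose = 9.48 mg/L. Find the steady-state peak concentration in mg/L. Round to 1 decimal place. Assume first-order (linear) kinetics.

k = ln2 / t½ = 0.693147 / 47.7 = 0.01453 h⁻¹
e^(−kτ) = e^(−0.01453 × 35.0) = 0.6014
Accumulation ratio R = 1 / (1 − e^(−kτ)) = 1 / (1 − 0.6014) = 2.509
Steady-state peak = C₀ × R = 9.48 × 2.509 = 23.79 mg/L

23.8 mg/L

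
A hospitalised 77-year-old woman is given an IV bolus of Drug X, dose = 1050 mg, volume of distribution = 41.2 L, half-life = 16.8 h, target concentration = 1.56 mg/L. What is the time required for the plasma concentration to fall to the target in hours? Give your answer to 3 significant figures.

67.7 h

C₀ = Dose / Vd = 1050 / 41.2 = 25.49 mg/L
k = ln2 / t½ = 0.693147 / 16.8 = 0.04126 h⁻¹
t = ln(C₀ / C) / k = ln(25.49 / 1.56) / 0.04126
  = ln(16.34) / 0.04126 = 2.794 / 0.04126 = 67.72 h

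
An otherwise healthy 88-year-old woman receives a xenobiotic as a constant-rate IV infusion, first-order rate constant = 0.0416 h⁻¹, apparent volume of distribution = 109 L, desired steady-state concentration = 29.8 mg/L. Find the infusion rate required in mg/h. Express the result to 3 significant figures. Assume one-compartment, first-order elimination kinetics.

135 mg/h

CL = k × Vd = 0.04160 × 109 = 4.534 L/h
At steady state, infusion rate R₀ = Css × CL = 29.8 × 4.534 = 135.1 mg/h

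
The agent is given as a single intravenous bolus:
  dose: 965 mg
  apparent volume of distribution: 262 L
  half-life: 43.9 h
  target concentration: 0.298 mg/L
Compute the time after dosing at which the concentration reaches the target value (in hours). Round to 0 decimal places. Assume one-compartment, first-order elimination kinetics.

159 h

C₀ = Dose / Vd = 965.0 / 262 = 3.683 mg/L
k = ln2 / t½ = 0.693147 / 43.9 = 0.01579 h⁻¹
t = ln(C₀ / C) / k = ln(3.683 / 0.298) / 0.01579
  = ln(12.36) / 0.01579 = 2.514 / 0.01579 = 159.2 h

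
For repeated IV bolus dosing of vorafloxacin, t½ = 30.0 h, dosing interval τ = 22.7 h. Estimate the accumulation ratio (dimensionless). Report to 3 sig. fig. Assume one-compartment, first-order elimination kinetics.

2.45

k = ln2 / t½ = 0.693147 / 30.0 = 0.02310 h⁻¹
e^(−kτ) = e^(−0.02310 × 22.7) = 0.5919
Accumulation ratio R = 1 / (1 − e^(−kτ)) = 1 / (1 − 0.5919) = 2.450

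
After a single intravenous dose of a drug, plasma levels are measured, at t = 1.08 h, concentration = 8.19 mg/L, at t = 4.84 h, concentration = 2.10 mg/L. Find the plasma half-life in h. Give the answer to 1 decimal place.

1.9 h

k = ln(C₁/C₂) / (t₂ − t₁) = ln(8.19/2.10) / (4.84 − 1.08)
  = 1.361 / 3.760 = 0.3620 h⁻¹
t½ = ln2 / k = 0.693147 / 0.3620 = 1.915 h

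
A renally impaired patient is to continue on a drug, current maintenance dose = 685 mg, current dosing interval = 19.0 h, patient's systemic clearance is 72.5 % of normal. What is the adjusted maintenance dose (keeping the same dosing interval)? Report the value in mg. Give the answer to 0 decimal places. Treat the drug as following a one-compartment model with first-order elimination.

To keep the same average steady-state level, dosing rate must scale with clearance.
CL ratio = 72.5 / 100 = 0.7250
New dose (same interval) = 685 × 0.7250 = 496.6 mg

497 mg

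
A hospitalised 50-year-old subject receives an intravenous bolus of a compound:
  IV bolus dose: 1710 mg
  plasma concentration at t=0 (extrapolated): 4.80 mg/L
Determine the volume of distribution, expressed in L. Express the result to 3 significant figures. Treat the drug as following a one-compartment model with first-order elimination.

356 L

Vd = Dose / C₀ = 1710 / 4.80 = 356.3 L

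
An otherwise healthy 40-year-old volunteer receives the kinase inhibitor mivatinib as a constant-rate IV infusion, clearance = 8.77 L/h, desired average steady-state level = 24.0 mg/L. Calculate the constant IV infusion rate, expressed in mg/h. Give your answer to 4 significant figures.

210.5 mg/h

At steady state, infusion rate R₀ = Css × CL = 24.0 × 8.770 = 210.5 mg/h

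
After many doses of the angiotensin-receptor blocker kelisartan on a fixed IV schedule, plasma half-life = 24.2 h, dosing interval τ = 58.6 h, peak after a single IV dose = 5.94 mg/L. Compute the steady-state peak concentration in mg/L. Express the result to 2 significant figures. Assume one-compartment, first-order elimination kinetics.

k = ln2 / t½ = 0.693147 / 24.2 = 0.02864 h⁻¹
e^(−kτ) = e^(−0.02864 × 58.6) = 0.1867
Accumulation ratio R = 1 / (1 − e^(−kτ)) = 1 / (1 − 0.1867) = 1.230
Steady-state peak = C₀ × R = 5.94 × 1.230 = 7.306 mg/L

7.3 mg/L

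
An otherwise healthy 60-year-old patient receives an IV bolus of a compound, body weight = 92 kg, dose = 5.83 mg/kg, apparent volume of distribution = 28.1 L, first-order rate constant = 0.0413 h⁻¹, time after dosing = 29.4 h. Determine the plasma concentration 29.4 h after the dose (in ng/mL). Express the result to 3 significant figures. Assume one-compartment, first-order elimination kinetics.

Total dose = 5.83 × 92 = 536.4 mg
C₀ = Dose / Vd = 536.4 / 28.1 = 19.09 mg/L
C = C₀ · e^(−k·t) = 19.09 × e^(−0.04130 × 29.4)
  = 19.09 × 0.2969 = 5.668 mg/L
Convert: 5.668 mg/L × 1000 = 5668 ng/mL

5670 ng/mL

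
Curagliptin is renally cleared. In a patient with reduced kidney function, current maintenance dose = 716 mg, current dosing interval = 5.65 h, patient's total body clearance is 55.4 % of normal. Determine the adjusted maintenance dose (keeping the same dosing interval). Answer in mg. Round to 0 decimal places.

To keep the same average steady-state level, dosing rate must scale with clearance.
CL ratio = 55.4 / 100 = 0.5540
New dose (same interval) = 716 × 0.5540 = 396.7 mg

397 mg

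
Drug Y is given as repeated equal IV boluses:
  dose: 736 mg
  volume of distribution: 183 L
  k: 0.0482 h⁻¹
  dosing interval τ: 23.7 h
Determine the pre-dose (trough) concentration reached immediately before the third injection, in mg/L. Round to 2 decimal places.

1.69 mg/L

C₀ per dose = Dose / Vd = 736 / 183 = 4.022 mg/L
Fraction remaining after one interval: r = e^(−kτ) = e^(−0.04820 × 23.7) = 0.3191
Before dose 3, 2 doses have been given (aged 1τ, 2τ).
C_trough = C₀ × (r + r²) = 4.022 × (0.3191 + 0.1018) = 1.693 mg/L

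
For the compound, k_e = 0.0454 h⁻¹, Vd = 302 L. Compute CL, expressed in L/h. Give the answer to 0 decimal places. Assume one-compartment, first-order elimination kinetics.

14 L/h

CL = k × Vd = 0.0454 × 302 = 13.71 L/h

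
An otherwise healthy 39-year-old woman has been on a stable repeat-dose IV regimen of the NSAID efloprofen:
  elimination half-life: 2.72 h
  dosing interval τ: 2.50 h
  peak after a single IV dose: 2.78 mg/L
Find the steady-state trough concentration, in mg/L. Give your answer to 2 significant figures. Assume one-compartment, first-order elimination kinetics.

k = ln2 / t½ = 0.693147 / 2.72 = 0.2548 h⁻¹
e^(−kτ) = e^(−0.2548 × 2.50) = 0.5289
Accumulation ratio R = 1 / (1 − e^(−kτ)) = 1 / (1 − 0.5289) = 2.123
Steady-state trough = C₀ × R × e^(−kτ) = 2.78 × 2.123 × 0.5289 = 3.122 mg/L

3.1 mg/L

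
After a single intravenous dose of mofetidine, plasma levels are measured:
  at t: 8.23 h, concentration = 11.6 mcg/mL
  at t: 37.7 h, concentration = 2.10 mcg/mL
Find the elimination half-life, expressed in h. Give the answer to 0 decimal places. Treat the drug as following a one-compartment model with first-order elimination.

k = ln(C₁/C₂) / (t₂ − t₁) = ln(11.6/2.10) / (37.7 − 8.23)
  = 1.709 / 29.47 = 0.05799 h⁻¹
t½ = ln2 / k = 0.693147 / 0.05799 = 11.95 h

12 h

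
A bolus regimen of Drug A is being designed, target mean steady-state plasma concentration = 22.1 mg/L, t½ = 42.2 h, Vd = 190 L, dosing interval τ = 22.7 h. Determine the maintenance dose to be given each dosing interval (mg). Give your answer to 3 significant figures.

1570 mg

k = ln2 / t½ = 0.693147 / 42.2 = 0.01643 h⁻¹
CL = k × Vd = 0.01643 × 190 = 3.122 L/h
At steady state, Dose/τ = Css × CL.
Dose = Css × CL × τ = 22.1 × 3.122 × 22.7 = 1566 mg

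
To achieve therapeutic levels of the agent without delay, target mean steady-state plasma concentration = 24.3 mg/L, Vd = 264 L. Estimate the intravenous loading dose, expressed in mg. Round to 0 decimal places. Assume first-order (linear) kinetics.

6415 mg

LD = Css × Vd = 24.3 × 264 = 6415 mg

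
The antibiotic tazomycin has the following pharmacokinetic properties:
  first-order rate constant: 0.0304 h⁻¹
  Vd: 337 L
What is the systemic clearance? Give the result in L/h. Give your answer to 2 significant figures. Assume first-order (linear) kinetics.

10 L/h

CL = k × Vd = 0.0304 × 337 = 10.24 L/h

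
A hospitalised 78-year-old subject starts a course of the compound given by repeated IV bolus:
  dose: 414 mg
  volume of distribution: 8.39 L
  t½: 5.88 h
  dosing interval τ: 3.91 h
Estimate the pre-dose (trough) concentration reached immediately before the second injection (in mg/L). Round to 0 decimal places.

31 mg/L

C₀ per dose = Dose / Vd = 414 / 8.39 = 49.34 mg/L
k = ln2 / t½ = 0.693147 / 5.88 = 0.1179 h⁻¹
Fraction remaining after one interval: r = e^(−kτ) = e^(−0.1179 × 3.91) = 0.6307
Before dose 2, 1 dose has been given (aged 1τ).
C_trough = C₀ × r = 49.34 × 0.6307 = 31.12 mg/L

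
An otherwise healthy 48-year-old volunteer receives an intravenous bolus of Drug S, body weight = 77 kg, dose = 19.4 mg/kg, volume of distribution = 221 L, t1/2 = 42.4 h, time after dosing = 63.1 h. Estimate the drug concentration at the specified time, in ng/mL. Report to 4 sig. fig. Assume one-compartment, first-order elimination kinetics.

2409 ng/mL

Total dose = 19.4 × 77 = 1494 mg
C₀ = Dose / Vd = 1494 / 221 = 6.760 mg/L
k = ln2 / t½ = 0.693147 / 42.4 = 0.01635 h⁻¹
C = C₀ · e^(−k·t) = 6.760 × e^(−0.01635 × 63.1)
  = 6.760 × 0.3564 = 2.409 mg/L
Convert: 2.409 mg/L × 1000 = 2409 ng/mL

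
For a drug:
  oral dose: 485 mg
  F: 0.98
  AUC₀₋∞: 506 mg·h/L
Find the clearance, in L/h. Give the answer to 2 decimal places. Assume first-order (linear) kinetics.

0.94 L/h

CL = F·Dose / AUC = 0.98 × 485 / 506 = 0.9393 L/h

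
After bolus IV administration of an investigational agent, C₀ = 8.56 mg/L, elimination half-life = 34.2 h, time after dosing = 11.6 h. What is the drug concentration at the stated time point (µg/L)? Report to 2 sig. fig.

k = ln2 / t½ = 0.693147 / 34.2 = 0.02027 h⁻¹
C = C₀ · e^(−k·t) = 8.560 × e^(−0.02027 × 11.6)
  = 8.560 × 0.7905 = 6.767 mg/L
Convert: 6.767 mg/L × 1000 = 6767 µg/L

6800 µg/L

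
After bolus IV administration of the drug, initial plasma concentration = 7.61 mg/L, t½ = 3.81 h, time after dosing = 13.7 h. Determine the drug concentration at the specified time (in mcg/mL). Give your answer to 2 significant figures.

k = ln2 / t½ = 0.693147 / 3.81 = 0.1819 h⁻¹
C = C₀ · e^(−k·t) = 7.610 × e^(−0.1819 × 13.7)
  = 7.610 × 0.08274 = 0.6297 mg/L
(0.6297 mg/L = 0.6297 mcg/mL)

0.63 mcg/mL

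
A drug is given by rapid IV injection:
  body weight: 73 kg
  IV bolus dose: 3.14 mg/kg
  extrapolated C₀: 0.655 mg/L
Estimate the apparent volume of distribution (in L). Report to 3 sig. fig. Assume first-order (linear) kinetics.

350 L

Dose = 3.14 × 73 = 229.2 mg
Vd = Dose / C₀ = 229.2 / 0.655 = 349.9 L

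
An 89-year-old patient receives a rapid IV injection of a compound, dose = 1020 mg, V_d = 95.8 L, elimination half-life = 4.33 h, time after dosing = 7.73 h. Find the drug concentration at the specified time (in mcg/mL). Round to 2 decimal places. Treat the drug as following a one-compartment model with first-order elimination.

C₀ = Dose / Vd = 1020 / 95.8 = 10.65 mg/L
k = ln2 / t½ = 0.693147 / 4.33 = 0.1601 h⁻¹
C = C₀ · e^(−k·t) = 10.65 × e^(−0.1601 × 7.73)
  = 10.65 × 0.2901 = 3.090 mg/L
(3.090 mg/L = 3.090 mcg/mL)

3.09 mcg/mL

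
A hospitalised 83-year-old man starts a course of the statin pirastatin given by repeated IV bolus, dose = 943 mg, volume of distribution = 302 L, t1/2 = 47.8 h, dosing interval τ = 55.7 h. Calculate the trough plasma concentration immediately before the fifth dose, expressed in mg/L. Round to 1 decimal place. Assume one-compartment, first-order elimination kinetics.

2.4 mg/L

C₀ per dose = Dose / Vd = 943 / 302 = 3.123 mg/L
k = ln2 / t½ = 0.693147 / 47.8 = 0.01450 h⁻¹
Fraction remaining after one interval: r = e^(−kτ) = e^(−0.01450 × 55.7) = 0.4459
Before dose 5, 4 doses have been given (aged 1τ, 2τ, 3τ, 4τ).
C_trough = C₀ × (r + r² + … + r^4) = C₀ × r(1−r^4)/(1−r)
        = 3.123 × 0.4459 × (1 − 0.03953) / (1 − 0.4459) = 2.414 mg/L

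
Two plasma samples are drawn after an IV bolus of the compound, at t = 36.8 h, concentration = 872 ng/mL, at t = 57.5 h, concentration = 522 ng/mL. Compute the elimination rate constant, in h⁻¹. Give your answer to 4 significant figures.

0.02479 h⁻¹

k = ln(C₁/C₂) / (t₂ − t₁) = ln(872/522) / (57.5 − 36.8)
  = 0.5131 / 20.70 = 0.02479 h⁻¹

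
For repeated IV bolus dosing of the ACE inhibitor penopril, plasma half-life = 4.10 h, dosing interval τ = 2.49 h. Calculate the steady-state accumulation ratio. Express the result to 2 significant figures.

k = ln2 / t½ = 0.693147 / 4.10 = 0.1691 h⁻¹
e^(−kτ) = e^(−0.1691 × 2.49) = 0.6564
Accumulation ratio R = 1 / (1 − e^(−kτ)) = 1 / (1 − 0.6564) = 2.910

2.9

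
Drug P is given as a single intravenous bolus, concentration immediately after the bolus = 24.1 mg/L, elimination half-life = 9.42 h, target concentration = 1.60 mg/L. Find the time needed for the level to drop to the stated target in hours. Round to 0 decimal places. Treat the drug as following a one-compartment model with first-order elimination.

k = ln2 / t½ = 0.693147 / 9.42 = 0.07358 h⁻¹
t = ln(C₀ / C) / k = ln(24.10 / 1.60) / 0.07358
  = ln(15.06) / 0.07358 = 2.712 / 0.07358 = 36.86 h

37 h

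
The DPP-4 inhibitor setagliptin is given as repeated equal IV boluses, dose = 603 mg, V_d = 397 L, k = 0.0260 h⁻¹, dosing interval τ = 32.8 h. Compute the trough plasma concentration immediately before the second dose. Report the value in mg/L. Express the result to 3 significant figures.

0.647 mg/L

C₀ per dose = Dose / Vd = 603 / 397 = 1.519 mg/L
Fraction remaining after one interval: r = e^(−kτ) = e^(−0.02600 × 32.8) = 0.4262
Before dose 2, 1 dose has been given (aged 1τ).
C_trough = C₀ × r = 1.519 × 0.4262 = 0.6474 mg/L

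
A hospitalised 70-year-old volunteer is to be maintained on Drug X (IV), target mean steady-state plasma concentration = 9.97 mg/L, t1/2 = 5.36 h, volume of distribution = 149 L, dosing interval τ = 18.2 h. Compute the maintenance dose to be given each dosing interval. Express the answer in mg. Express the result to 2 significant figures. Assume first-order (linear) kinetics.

k = ln2 / t½ = 0.693147 / 5.36 = 0.1293 h⁻¹
CL = k × Vd = 0.1293 × 149 = 19.27 L/h
At steady state, Dose/τ = Css × CL.
Dose = Css × CL × τ = 9.97 × 19.27 × 18.2 = 3497 mg

3500 mg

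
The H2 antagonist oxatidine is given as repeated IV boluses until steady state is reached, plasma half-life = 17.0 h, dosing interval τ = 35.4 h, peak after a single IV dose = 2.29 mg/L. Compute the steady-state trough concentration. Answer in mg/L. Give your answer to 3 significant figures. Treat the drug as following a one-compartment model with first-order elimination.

0.708 mg/L

k = ln2 / t½ = 0.693147 / 17.0 = 0.04077 h⁻¹
e^(−kτ) = e^(−0.04077 × 35.4) = 0.2362
Accumulation ratio R = 1 / (1 − e^(−kτ)) = 1 / (1 − 0.2362) = 1.309
Steady-state trough = C₀ × R × e^(−kτ) = 2.29 × 1.309 × 0.2362 = 0.7080 mg/L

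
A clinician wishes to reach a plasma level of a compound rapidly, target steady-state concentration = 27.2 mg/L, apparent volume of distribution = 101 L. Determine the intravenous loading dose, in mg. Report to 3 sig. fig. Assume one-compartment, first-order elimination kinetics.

LD = Css × Vd = 27.2 × 101 = 2747 mg

2750 mg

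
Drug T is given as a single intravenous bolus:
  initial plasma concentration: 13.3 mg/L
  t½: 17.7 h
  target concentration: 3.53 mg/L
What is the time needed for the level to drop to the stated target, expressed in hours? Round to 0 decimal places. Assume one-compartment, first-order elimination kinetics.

k = ln2 / t½ = 0.693147 / 17.7 = 0.03916 h⁻¹
t = ln(C₀ / C) / k = ln(13.30 / 3.53) / 0.03916
  = ln(3.768) / 0.03916 = 1.327 / 0.03916 = 33.89 h

34 h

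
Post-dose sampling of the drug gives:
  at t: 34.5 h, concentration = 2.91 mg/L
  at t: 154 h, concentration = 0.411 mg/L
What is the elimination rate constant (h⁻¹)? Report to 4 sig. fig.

0.01638 h⁻¹

k = ln(C₁/C₂) / (t₂ − t₁) = ln(2.91/0.411) / (154 − 34.5)
  = 1.957 / 119.5 = 0.01638 h⁻¹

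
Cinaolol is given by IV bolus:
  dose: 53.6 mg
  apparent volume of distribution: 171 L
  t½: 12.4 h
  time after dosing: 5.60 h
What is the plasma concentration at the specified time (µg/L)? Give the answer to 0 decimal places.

C₀ = Dose / Vd = 53.60 / 171 = 0.3135 mg/L
k = ln2 / t½ = 0.693147 / 12.4 = 0.05590 h⁻¹
C = C₀ · e^(−k·t) = 0.3135 × e^(−0.05590 × 5.60)
  = 0.3135 × 0.7312 = 0.2292 mg/L
Convert: 0.2292 mg/L × 1000 = 229.2 µg/L

229 µg/L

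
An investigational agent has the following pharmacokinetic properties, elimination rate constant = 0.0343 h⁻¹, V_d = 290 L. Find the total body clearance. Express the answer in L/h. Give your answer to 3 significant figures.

9.95 L/h

CL = k × Vd = 0.0343 × 290 = 9.947 L/h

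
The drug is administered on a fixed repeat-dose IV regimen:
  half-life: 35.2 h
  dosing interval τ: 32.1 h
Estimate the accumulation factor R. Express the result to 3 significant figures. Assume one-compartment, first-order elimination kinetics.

2.13

k = ln2 / t½ = 0.693147 / 35.2 = 0.01969 h⁻¹
e^(−kτ) = e^(−0.01969 × 32.1) = 0.5315
Accumulation ratio R = 1 / (1 − e^(−kτ)) = 1 / (1 − 0.5315) = 2.134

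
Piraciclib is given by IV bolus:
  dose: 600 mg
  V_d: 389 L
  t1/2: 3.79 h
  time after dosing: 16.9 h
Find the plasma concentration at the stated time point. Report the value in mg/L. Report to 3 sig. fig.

C₀ = Dose / Vd = 600.0 / 389 = 1.542 mg/L
k = ln2 / t½ = 0.693147 / 3.79 = 0.1829 h⁻¹
C = C₀ · e^(−k·t) = 1.542 × e^(−0.1829 × 16.9)
  = 1.542 × 0.04546 = 0.07010 mg/L

0.0701 mg/L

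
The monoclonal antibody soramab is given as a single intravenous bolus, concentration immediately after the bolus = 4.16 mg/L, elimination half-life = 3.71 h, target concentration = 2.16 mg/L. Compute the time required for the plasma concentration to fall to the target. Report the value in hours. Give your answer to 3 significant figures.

k = ln2 / t½ = 0.693147 / 3.71 = 0.1868 h⁻¹
t = ln(C₀ / C) / k = ln(4.160 / 2.16) / 0.1868
  = ln(1.926) / 0.1868 = 0.6554 / 0.1868 = 3.509 h

3.51 h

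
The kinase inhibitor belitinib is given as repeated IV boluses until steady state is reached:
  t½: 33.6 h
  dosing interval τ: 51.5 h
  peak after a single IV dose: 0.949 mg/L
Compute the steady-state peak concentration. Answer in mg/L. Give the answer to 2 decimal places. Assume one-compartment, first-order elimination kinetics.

k = ln2 / t½ = 0.693147 / 33.6 = 0.02063 h⁻¹
e^(−kτ) = e^(−0.02063 × 51.5) = 0.3456
Accumulation ratio R = 1 / (1 − e^(−kτ)) = 1 / (1 − 0.3456) = 1.528
Steady-state peak = C₀ × R = 0.949 × 1.528 = 1.450 mg/L

1.45 mg/L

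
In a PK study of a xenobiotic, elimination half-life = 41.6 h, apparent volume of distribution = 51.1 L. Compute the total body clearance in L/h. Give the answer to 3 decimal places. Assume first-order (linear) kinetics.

k = ln2 / t½ = 0.693147 / 41.6 = 0.01666 h⁻¹
CL = k × Vd = 0.01666 × 51.1 = 0.8513 L/h

0.851 L/h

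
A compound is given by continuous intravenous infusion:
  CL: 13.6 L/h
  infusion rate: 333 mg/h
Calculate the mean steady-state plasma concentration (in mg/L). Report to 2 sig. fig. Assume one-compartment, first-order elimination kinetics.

At steady state Css = R₀ / CL = 333 / 13.60 = 24.49 mg/L

24 mg/L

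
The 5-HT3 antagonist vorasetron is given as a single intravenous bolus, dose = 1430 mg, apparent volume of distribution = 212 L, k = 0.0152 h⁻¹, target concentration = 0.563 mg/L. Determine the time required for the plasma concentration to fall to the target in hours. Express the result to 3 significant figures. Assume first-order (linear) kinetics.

163 h

C₀ = Dose / Vd = 1430 / 212 = 6.745 mg/L
t = ln(C₀ / C) / k = ln(6.745 / 0.563) / 0.01520
  = ln(11.98) / 0.01520 = 2.483 / 0.01520 = 163.4 h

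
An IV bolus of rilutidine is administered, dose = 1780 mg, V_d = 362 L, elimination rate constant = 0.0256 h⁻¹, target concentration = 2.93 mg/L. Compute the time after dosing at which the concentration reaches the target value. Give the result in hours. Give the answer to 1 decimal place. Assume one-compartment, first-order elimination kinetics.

20.2 h

C₀ = Dose / Vd = 1780 / 362 = 4.917 mg/L
t = ln(C₀ / C) / k = ln(4.917 / 2.93) / 0.02560
  = ln(1.678) / 0.02560 = 0.5176 / 0.02560 = 20.22 h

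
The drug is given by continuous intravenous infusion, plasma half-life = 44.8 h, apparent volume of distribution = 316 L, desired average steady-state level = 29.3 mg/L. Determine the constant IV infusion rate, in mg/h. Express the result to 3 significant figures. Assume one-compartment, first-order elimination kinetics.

k = ln2 / t½ = 0.693147 / 44.8 = 0.01547 h⁻¹
CL = k × Vd = 0.01547 × 316 = 4.889 L/h
At steady state, infusion rate R₀ = Css × CL = 29.3 × 4.889 = 143.2 mg/h

143 mg/h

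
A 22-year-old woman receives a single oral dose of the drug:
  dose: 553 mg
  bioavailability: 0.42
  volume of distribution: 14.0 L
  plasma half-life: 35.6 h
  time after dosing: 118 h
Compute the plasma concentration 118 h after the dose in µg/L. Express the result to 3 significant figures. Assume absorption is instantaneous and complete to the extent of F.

Amount reaching circulation = F × Dose = 0.42 × 553.0 = 232.3 mg
C₀ = F·Dose / Vd = 232.3 / 14.0 = 16.59 mg/L
k = ln2 / t½ = 0.693147 / 35.6 = 0.01947 h⁻¹
C = C₀ · e^(−k·t) = 16.59 × e^(−0.01947 × 118)
  = 16.59 × 0.1005 = 1.667 mg/L
Convert: 1.667 mg/L × 1000 = 1667 µg/L

1670 µg/L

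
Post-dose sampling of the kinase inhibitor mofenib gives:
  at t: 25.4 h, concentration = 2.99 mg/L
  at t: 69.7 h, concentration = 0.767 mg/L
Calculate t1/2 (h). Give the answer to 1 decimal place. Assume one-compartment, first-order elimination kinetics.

22.6 h

k = ln(C₁/C₂) / (t₂ − t₁) = ln(2.99/0.767) / (69.7 − 25.4)
  = 1.361 / 44.30 = 0.03072 h⁻¹
t½ = ln2 / k = 0.693147 / 0.03072 = 22.56 h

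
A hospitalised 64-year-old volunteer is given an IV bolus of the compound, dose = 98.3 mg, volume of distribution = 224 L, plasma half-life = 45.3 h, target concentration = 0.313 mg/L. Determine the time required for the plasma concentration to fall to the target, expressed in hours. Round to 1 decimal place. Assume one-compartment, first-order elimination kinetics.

22.1 h

C₀ = Dose / Vd = 98.30 / 224 = 0.4388 mg/L
k = ln2 / t½ = 0.693147 / 45.3 = 0.01530 h⁻¹
t = ln(C₀ / C) / k = ln(0.4388 / 0.313) / 0.01530
  = ln(1.402) / 0.01530 = 0.3379 / 0.01530 = 22.08 h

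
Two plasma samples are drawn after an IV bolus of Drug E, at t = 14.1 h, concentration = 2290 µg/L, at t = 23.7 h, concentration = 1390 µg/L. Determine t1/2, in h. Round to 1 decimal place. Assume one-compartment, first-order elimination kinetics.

k = ln(C₁/C₂) / (t₂ − t₁) = ln(2290/1390) / (23.7 − 14.1)
  = 0.4992 / 9.600 = 0.05200 h⁻¹
t½ = ln2 / k = 0.693147 / 0.05200 = 13.33 h

13.3 h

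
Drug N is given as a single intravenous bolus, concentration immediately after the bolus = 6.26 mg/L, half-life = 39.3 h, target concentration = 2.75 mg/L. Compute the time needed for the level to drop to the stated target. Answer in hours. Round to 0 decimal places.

47 h

k = ln2 / t½ = 0.693147 / 39.3 = 0.01764 h⁻¹
t = ln(C₀ / C) / k = ln(6.260 / 2.75) / 0.01764
  = ln(2.276) / 0.01764 = 0.8224 / 0.01764 = 46.62 h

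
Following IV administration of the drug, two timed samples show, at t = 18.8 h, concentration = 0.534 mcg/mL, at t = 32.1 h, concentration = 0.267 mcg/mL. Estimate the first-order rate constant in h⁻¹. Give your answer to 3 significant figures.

k = ln(C₁/C₂) / (t₂ − t₁) = ln(0.534/0.267) / (32.1 − 18.8)
  = 0.6931 / 13.30 = 0.05211 h⁻¹

0.0521 h⁻¹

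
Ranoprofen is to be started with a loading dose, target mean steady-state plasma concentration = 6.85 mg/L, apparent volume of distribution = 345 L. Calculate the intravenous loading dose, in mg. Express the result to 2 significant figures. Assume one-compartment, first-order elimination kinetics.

2400 mg

LD = Css × Vd = 6.85 × 345 = 2363 mg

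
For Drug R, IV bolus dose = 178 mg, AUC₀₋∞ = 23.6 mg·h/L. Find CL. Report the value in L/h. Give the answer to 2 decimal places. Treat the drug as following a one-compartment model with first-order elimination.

7.54 L/h

CL = Dose / AUC = 178 / 23.6 = 7.542 L/h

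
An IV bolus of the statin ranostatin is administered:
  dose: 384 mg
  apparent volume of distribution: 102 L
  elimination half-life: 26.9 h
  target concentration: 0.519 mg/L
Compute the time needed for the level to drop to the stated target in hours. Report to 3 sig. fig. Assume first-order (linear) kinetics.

C₀ = Dose / Vd = 384.0 / 102 = 3.765 mg/L
k = ln2 / t½ = 0.693147 / 26.9 = 0.02577 h⁻¹
t = ln(C₀ / C) / k = ln(3.765 / 0.519) / 0.02577
  = ln(7.254) / 0.02577 = 1.982 / 0.02577 = 76.91 h

76.9 h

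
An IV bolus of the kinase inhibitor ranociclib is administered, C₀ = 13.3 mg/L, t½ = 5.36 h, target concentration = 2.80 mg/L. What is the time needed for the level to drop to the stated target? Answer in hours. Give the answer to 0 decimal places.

12 h

k = ln2 / t½ = 0.693147 / 5.36 = 0.1293 h⁻¹
t = ln(C₀ / C) / k = ln(13.30 / 2.80) / 0.1293
  = ln(4.750) / 0.1293 = 1.558 / 0.1293 = 12.05 h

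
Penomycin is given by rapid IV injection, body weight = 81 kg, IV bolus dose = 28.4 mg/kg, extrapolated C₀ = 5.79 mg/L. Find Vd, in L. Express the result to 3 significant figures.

Dose = 28.4 × 81 = 2300 mg
Vd = Dose / C₀ = 2300 / 5.79 = 397.2 L

397 L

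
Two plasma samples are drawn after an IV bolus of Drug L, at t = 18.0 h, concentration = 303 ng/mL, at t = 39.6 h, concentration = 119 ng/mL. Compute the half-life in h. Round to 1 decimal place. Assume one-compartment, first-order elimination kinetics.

16.0 h

k = ln(C₁/C₂) / (t₂ − t₁) = ln(303/119) / (39.6 − 18.0)
  = 0.9346 / 21.60 = 0.04327 h⁻¹
t½ = ln2 / k = 0.693147 / 0.04327 = 16.02 h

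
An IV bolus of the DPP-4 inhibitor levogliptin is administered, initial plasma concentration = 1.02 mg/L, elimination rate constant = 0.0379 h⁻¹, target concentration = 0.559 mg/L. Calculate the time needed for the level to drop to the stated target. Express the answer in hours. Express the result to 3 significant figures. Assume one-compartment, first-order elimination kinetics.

15.9 h

t = ln(C₀ / C) / k = ln(1.020 / 0.559) / 0.03790
  = ln(1.825) / 0.03790 = 0.6016 / 0.03790 = 15.87 h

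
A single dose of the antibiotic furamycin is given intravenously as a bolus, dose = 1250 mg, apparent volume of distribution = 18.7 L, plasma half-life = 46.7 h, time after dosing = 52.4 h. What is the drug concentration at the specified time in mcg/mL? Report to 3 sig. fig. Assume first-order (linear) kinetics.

30.7 mcg/mL

C₀ = Dose / Vd = 1250 / 18.7 = 66.84 mg/L
k = ln2 / t½ = 0.693147 / 46.7 = 0.01484 h⁻¹
C = C₀ · e^(−k·t) = 66.84 × e^(−0.01484 × 52.4)
  = 66.84 × 0.4595 = 30.71 mg/L
(30.71 mg/L = 30.71 mcg/mL)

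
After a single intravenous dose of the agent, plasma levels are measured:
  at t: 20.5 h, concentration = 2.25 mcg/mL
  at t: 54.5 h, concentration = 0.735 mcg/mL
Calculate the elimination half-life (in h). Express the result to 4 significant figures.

k = ln(C₁/C₂) / (t₂ − t₁) = ln(2.25/0.735) / (54.5 − 20.5)
  = 1.119 / 34.00 = 0.03291 h⁻¹
t½ = ln2 / k = 0.693147 / 0.03291 = 21.06 h

21.06 h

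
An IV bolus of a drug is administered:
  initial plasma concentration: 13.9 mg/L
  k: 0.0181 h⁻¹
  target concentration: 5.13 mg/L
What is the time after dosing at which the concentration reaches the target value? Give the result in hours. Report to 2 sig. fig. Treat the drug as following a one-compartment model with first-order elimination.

55 h

t = ln(C₀ / C) / k = ln(13.90 / 5.13) / 0.01810
  = ln(2.710) / 0.01810 = 0.9969 / 0.01810 = 55.08 h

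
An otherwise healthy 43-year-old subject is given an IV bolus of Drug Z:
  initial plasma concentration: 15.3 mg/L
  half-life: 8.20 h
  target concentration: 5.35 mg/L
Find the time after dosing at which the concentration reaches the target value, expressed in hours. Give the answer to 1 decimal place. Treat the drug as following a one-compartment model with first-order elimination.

k = ln2 / t½ = 0.693147 / 8.20 = 0.08453 h⁻¹
t = ln(C₀ / C) / k = ln(15.30 / 5.35) / 0.08453
  = ln(2.860) / 0.08453 = 1.051 / 0.08453 = 12.43 h

12.4 h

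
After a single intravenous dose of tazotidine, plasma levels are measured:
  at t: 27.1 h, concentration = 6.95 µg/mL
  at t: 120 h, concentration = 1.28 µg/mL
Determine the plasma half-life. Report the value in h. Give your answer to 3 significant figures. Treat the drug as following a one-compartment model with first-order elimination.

k = ln(C₁/C₂) / (t₂ − t₁) = ln(6.95/1.28) / (120 − 27.1)
  = 1.692 / 92.90 = 0.01821 h⁻¹
t½ = ln2 / k = 0.693147 / 0.01821 = 38.06 h

38.1 h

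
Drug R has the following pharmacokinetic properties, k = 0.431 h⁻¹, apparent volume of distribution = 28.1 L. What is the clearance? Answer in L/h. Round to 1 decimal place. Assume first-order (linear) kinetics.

CL = k × Vd = 0.431 × 28.1 = 12.11 L/h

12.1 L/h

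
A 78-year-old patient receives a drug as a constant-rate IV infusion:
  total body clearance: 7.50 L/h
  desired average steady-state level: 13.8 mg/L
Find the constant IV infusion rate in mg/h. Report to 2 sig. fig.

At steady state, infusion rate R₀ = Css × CL = 13.8 × 7.500 = 103.5 mg/h

100 mg/h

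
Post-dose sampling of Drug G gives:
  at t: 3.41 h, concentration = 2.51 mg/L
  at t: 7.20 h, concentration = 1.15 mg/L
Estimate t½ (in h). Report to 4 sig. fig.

k = ln(C₁/C₂) / (t₂ − t₁) = ln(2.51/1.15) / (7.20 − 3.41)
  = 0.7805 / 3.790 = 0.2059 h⁻¹
t½ = ln2 / k = 0.693147 / 0.2059 = 3.366 h

3.366 h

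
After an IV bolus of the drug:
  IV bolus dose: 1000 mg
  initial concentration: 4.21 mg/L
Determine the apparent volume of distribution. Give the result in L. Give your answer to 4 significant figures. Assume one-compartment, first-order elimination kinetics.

237.5 L

Vd = Dose / C₀ = 1000 / 4.21 = 237.5 L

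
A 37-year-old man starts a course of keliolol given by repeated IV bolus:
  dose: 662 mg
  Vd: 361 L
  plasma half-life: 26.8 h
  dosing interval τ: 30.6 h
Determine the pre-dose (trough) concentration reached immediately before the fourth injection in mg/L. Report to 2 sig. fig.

1.4 mg/L

C₀ per dose = Dose / Vd = 662 / 361 = 1.834 mg/L
k = ln2 / t½ = 0.693147 / 26.8 = 0.02586 h⁻¹
Fraction remaining after one interval: r = e^(−kτ) = e^(−0.02586 × 30.6) = 0.4532
Before dose 4, 3 doses have been given (aged 1τ, 2τ, 3τ).
C_trough = C₀ × (r + r² + … + r^3) = C₀ × r(1−r^3)/(1−r)
        = 1.834 × 0.4532 × (1 − 0.09308) / (1 − 0.4532) = 1.379 mg/L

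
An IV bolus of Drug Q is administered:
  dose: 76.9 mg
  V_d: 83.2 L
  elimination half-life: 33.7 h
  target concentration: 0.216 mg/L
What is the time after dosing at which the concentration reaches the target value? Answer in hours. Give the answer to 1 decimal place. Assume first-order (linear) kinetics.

C₀ = Dose / Vd = 76.90 / 83.2 = 0.9243 mg/L
k = ln2 / t½ = 0.693147 / 33.7 = 0.02057 h⁻¹
t = ln(C₀ / C) / k = ln(0.9243 / 0.216) / 0.02057
  = ln(4.279) / 0.02057 = 1.454 / 0.02057 = 70.69 h

70.7 h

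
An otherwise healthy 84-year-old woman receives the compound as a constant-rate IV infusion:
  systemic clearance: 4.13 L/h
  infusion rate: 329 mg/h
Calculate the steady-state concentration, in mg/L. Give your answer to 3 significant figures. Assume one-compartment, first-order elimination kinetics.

79.7 mg/L

At steady state Css = R₀ / CL = 329 / 4.130 = 79.66 mg/L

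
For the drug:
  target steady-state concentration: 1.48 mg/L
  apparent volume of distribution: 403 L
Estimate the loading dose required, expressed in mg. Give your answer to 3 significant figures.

596 mg

LD = Css × Vd = 1.48 × 403 = 596.4 mg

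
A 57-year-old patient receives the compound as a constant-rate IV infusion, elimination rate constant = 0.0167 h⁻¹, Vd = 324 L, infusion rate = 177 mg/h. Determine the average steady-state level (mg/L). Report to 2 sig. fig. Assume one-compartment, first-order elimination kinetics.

CL = k × Vd = 0.01670 × 324 = 5.411 L/h
At steady state Css = R₀ / CL = 177 / 5.411 = 32.71 mg/L

33 mg/L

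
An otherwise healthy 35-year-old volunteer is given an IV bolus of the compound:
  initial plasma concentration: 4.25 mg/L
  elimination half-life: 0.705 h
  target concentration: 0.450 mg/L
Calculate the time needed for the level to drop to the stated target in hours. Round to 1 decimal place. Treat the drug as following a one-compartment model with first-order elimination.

2.3 h

k = ln2 / t½ = 0.693147 / 0.705 = 0.9832 h⁻¹
t = ln(C₀ / C) / k = ln(4.250 / 0.450) / 0.9832
  = ln(9.444) / 0.9832 = 2.245 / 0.9832 = 2.283 h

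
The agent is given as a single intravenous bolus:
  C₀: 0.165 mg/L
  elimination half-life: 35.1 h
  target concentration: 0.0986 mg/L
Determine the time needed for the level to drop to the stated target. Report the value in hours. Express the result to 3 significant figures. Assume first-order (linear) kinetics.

26.1 h

k = ln2 / t½ = 0.693147 / 35.1 = 0.01975 h⁻¹
t = ln(C₀ / C) / k = ln(0.1650 / 0.0986) / 0.01975
  = ln(1.673) / 0.01975 = 0.5146 / 0.01975 = 26.06 h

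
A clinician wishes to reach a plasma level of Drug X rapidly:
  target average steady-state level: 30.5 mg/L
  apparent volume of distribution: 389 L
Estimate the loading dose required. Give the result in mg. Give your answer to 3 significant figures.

11900 mg

LD = Css × Vd = 30.5 × 389 = 11860 mg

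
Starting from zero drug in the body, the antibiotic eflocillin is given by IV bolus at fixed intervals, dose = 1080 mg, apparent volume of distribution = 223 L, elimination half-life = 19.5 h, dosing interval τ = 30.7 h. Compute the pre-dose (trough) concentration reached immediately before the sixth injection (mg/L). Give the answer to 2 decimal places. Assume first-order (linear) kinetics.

2.44 mg/L

C₀ per dose = Dose / Vd = 1080 / 223 = 4.843 mg/L
k = ln2 / t½ = 0.693147 / 19.5 = 0.03555 h⁻¹
Fraction remaining after one interval: r = e^(−kτ) = e^(−0.03555 × 30.7) = 0.3358
Before dose 6, 5 doses have been given (aged 1τ, 2τ, 3τ, 4τ, 5τ).
C_trough = C₀ × (r + r² + … + r^5) = C₀ × r(1−r^5)/(1−r)
        = 4.843 × 0.3358 × (1 − 0.004270) / (1 − 0.3358) = 2.438 mg/L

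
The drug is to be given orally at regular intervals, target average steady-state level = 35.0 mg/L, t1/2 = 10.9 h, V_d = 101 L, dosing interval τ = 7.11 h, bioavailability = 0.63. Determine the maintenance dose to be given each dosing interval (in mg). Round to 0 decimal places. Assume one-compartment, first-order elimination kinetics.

k = ln2 / t½ = 0.693147 / 10.9 = 0.06359 h⁻¹
CL = k × Vd = 0.06359 × 101 = 6.423 L/h
At steady state, F × (Dose/τ) = Css × CL.
Dose = Css × CL × τ / F = 35.0 × 6.423 × 7.11 / 0.63 = 2537 mg

2537 mg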